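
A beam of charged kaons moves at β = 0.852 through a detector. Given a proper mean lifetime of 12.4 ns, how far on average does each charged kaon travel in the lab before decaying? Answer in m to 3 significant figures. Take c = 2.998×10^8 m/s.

d ≈ 6.05 m

γ = 1/√(1 − 0.852²) = 1.9101
Dilated lifetime: Δt = γτ₀ = 1.9101 × 12.4 ns = 23.685 ns
d = vΔt = 0.852c × 23.685 ns = 2.5543×10^8 m/s × 2.3685×10^-8 s = 6.05 m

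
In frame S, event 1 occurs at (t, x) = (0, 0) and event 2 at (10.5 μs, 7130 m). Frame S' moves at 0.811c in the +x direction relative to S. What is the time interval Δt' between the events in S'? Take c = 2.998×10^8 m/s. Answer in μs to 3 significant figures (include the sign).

γ = 1/√(1 − 0.811²) = 1.7093
Δt' = γ(Δt − vΔx/c²) = 1.7093 × (10.5 μs − 0.811×7130 m / (2.998×10^8 m/s))
= 1.7093 × (-8.7876 μs) = -15.0 μs

Δt' ≈ -15.0 μs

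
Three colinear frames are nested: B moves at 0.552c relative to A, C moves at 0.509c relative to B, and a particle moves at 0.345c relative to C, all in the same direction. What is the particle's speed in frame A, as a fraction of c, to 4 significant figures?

Compose boost 2: (0.509 + 0.552)/(1 + 0.509×0.552) = 1.061/1.28097 = 0.828280
Compose boost 3: (0.345 + 0.828280)/(1 + 0.345×0.828280) = 1.17328/1.28576 = 0.9125

u ≈ 0.9125c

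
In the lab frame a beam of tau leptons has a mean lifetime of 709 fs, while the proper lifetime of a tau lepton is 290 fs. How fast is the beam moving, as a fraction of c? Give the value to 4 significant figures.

γ = Δt/τ₀ = 709/290 = 2.44483
β = √(1 − 1/γ²) = √(1 − 1/2.44483²) = 0.9125

β ≈ 0.9125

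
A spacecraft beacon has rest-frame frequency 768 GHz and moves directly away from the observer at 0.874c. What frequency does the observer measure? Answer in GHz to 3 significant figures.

f_obs ≈ 199 GHz

Relativistic Doppler: f_obs = f_src √((1−β)/(1+β))
= 768 × √(0.12600/1.8740) = 768 × 0.25930 = 199 GHz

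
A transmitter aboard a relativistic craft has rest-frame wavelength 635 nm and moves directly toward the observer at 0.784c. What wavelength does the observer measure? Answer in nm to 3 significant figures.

λ_obs ≈ 221 nm

Relativistic Doppler: λ_obs = λ_src √((1−β)/(1+β))
= 635 × √(0.21600/1.7840) = 635 × 0.34796 = 221 nm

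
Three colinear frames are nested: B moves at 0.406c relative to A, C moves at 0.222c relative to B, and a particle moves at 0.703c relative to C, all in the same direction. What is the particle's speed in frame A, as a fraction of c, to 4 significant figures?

Compose boost 2: (0.222 + 0.406)/(1 + 0.222×0.406) = 0.6280/1.09013 = 0.576077
Compose boost 3: (0.703 + 0.576077)/(1 + 0.703×0.576077) = 1.27908/1.40498 = 0.9104

u ≈ 0.9104c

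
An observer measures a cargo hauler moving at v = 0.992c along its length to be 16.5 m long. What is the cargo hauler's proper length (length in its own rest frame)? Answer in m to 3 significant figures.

γ = 1/√(1 − 0.992²) = 7.9216
L₀ = γL = 7.9216 × 16.5 = 131 m

L₀ ≈ 131 m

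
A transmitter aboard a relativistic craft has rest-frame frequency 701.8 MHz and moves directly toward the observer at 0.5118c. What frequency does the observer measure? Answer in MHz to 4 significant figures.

Relativistic Doppler: f_obs = f_src √((1+β)/(1−β))
= 701.8 × √(1.51180/0.488200) = 701.8 × 1.75974 = 1235 MHz

f_obs ≈ 1235 MHz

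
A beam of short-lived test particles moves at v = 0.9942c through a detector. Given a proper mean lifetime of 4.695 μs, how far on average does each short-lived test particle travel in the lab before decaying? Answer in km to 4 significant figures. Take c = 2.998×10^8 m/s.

d ≈ 13.01 km

γ = 1/√(1 − 0.9942²) = 9.29826
Dilated lifetime: Δt = γτ₀ = 9.29826 × 4.695 μs = 43.6553 μs
d = vΔt = 0.9942c × 43.6553 μs = 2.98061×10^8 m/s × 4.36553×10^-5 s = 13.01 km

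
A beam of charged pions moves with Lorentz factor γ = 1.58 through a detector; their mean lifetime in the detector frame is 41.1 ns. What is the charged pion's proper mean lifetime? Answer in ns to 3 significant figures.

γ = 1.58 (given)
Proper time: τ₀ = Δt/γ = 41.1/1.58 = 26.0 ns

τ₀ ≈ 26.0 ns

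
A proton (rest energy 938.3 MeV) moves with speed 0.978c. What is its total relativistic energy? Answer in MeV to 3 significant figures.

γ = 1/√(1 − 0.978²) = 4.7938
E = γm₀c² = 4.7938 × 938.3 MeV = 4500 MeV

E ≈ 4500 MeV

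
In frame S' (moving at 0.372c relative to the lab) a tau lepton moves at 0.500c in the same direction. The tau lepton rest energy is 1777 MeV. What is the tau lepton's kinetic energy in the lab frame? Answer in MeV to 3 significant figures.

u_lab = (0.500 + 0.372)/(1 + 0.500×0.372) = 0.735245
γ = 1/√(1 − 0.735245²) = 1.4754
K = (γ − 1)m₀c² = (1.4754 − 1) × 1777 = 0.47536 × 1777 = 845 MeV

K ≈ 845 MeV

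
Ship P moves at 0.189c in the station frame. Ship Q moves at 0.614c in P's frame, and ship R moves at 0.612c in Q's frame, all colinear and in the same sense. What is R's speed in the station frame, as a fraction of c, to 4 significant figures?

Compose boost 2: (0.614 + 0.189)/(1 + 0.614×0.189) = 0.8030/1.11605 = 0.719504
Compose boost 3: (0.612 + 0.719504)/(1 + 0.612×0.719504) = 1.33150/1.44034 = 0.9244

u ≈ 0.9244c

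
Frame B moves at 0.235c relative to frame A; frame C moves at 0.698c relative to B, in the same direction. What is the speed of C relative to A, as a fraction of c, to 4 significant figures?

Compose boost 2: (0.698 + 0.235)/(1 + 0.698×0.235) = 0.9330/1.16403 = 0.8015

u ≈ 0.8015c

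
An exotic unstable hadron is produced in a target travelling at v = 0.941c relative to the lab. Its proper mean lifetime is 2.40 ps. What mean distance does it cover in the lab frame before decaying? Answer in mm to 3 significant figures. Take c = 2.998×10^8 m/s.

γ = 1/√(1 − 0.941²) = 2.9550
Dilated lifetime: Δt = γτ₀ = 2.9550 × 2.40 ps = 7.0921 ps
d = vΔt = 0.941c × 7.0921 ps = 2.8211×10^8 m/s × 7.0921×10^-12 s = 2.00 mm

d ≈ 2.00 mm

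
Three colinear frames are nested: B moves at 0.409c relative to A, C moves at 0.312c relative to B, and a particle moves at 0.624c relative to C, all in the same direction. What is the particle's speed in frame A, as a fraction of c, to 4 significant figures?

Compose boost 2: (0.312 + 0.409)/(1 + 0.312×0.409) = 0.7210/1.12761 = 0.639407
Compose boost 3: (0.624 + 0.639407)/(1 + 0.624×0.639407) = 1.26341/1.39899 = 0.9031

u ≈ 0.9031c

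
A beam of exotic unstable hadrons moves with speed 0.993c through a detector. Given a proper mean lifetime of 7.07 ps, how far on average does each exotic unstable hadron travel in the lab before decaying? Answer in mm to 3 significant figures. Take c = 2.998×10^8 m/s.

γ = 1/√(1 − 0.993²) = 8.4664
Dilated lifetime: Δt = γτ₀ = 8.4664 × 7.07 ps = 59.857 ps
d = vΔt = 0.993c × 59.857 ps = 2.9770×10^8 m/s × 5.9857×10^-11 s = 17.8 mm

d ≈ 17.8 mm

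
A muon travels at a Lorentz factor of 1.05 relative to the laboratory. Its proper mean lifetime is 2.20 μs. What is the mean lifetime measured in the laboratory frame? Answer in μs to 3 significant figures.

Δt ≈ 2.31 μs

γ = 1.05 (given)
Time dilation: Δt = γτ₀ = 1.05 × 2.20 μs = 2.31 μs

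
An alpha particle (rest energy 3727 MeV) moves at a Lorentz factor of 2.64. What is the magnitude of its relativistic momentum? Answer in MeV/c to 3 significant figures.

p ≈ 9110 MeV/c

β = √(1 − 1/γ²) = √(1 − 1/2.64²) = 0.92548
p = γβm₀c = 2.64 × 0.92548 × 3727 MeV/c = 9110 MeV/c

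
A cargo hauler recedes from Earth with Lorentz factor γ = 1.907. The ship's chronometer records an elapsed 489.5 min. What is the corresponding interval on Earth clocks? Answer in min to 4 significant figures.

γ = 1.907 (given)
Time dilation: Δt = γτ₀ = 1.907 × 489.5 min = 933.5 min

Δt ≈ 933.5 min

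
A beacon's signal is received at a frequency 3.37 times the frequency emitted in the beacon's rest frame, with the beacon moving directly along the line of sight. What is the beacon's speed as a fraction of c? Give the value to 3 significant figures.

f_obs/f_src = √((1+β)/(1−β)) = 3.37  ⇒  (1+β)/(1−β) = 11.357
β = |1 − D²|/(1 + D²) = |1 − 11.357|/(1 + 11.357) = 0.838

β ≈ 0.838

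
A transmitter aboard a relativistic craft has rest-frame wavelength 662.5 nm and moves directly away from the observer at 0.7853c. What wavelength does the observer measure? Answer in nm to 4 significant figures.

λ_obs ≈ 1910 nm

Relativistic Doppler: λ_obs = λ_src √((1+β)/(1−β))
= 662.5 × √(1.78530/0.214700) = 662.5 × 2.88363 = 1910 nm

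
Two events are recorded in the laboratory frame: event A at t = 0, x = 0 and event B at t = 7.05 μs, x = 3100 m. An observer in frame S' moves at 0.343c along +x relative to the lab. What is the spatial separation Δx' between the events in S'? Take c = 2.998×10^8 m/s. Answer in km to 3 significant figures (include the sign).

γ = 1/√(1 − 0.343²) = 1.0646
Δx' = γ(Δx − vΔt) = 1.0646 × (3100 m − 0.343×(2.998×10^8 m/s)×7.05×10^-6 s)
= 1.0646 × (2375.0 m) = 2.53 km

Δx' ≈ 2.53 km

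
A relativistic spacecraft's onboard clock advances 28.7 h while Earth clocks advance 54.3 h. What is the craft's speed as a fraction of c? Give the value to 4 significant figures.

β ≈ 0.8489

γ = Δt/τ₀ = 54.3/28.7 = 1.89199
β = √(1 − 1/γ²) = √(1 − 1/1.89199²) = 0.8489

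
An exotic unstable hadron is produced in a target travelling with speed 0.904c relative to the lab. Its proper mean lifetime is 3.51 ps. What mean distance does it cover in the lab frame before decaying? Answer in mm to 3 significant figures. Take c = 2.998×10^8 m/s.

d ≈ 2.23 mm

γ = 1/√(1 − 0.904²) = 2.3390
Dilated lifetime: Δt = γτ₀ = 2.3390 × 3.51 ps = 8.2099 ps
d = vΔt = 0.904c × 8.2099 ps = 2.7102×10^8 m/s × 8.2099×10^-12 s = 2.23 mm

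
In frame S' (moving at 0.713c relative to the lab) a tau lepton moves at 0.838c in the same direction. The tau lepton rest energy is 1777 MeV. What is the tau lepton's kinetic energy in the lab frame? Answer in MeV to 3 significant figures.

u_lab = (0.838 + 0.713)/(1 + 0.838×0.713) = 0.970896
γ = 1/√(1 − 0.970896²) = 4.1753
K = (γ − 1)m₀c² = (4.1753 − 1) × 1777 = 3.1753 × 1777 = 5640 MeV

K ≈ 5640 MeV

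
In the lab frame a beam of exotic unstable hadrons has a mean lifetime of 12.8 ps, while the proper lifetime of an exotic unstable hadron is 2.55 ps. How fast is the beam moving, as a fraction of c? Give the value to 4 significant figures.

β ≈ 0.9800

γ = Δt/τ₀ = 12.8/2.55 = 5.01961
β = √(1 − 1/γ²) = √(1 − 1/5.01961²) = 0.9800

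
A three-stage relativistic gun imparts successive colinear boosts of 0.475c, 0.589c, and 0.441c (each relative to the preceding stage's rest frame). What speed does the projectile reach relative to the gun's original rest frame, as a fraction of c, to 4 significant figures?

Compose boost 2: (0.589 + 0.475)/(1 + 0.589×0.475) = 1.064/1.27977 = 0.831396
Compose boost 3: (0.441 + 0.831396)/(1 + 0.441×0.831396) = 1.27240/1.36665 = 0.9310

u ≈ 0.9310c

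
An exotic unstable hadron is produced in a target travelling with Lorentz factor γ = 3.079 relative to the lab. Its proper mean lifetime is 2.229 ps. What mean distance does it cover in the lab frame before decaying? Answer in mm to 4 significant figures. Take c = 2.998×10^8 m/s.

d ≈ 1.946 mm

β = √(1 − 1/γ²) = √(1 − 1/3.079²) = 0.945789
Dilated lifetime: Δt = γτ₀ = 3.079 × 2.229 ps = 6.86309 ps
d = vΔt = 0.945789c × 6.86309 ps = 2.83548×10^8 m/s × 6.86309×10^-12 s = 1.946 mm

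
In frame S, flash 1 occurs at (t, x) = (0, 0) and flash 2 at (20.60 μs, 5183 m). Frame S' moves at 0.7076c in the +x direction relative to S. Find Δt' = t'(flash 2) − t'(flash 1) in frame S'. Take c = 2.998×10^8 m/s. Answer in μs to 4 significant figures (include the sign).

γ = 1/√(1 − 0.7076²) = 1.41520
Δt' = γ(Δt − vΔx/c²) = 1.41520 × (20.60 μs − 0.7076×5183 m / (2.998×10^8 m/s))
= 1.41520 × (8.36688 μs) = 11.84 μs

Δt' ≈ 11.84 μs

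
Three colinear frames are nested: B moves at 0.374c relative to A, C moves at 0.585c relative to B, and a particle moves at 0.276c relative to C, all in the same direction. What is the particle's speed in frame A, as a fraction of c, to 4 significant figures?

Compose boost 2: (0.585 + 0.374)/(1 + 0.585×0.374) = 0.9590/1.21879 = 0.786846
Compose boost 3: (0.276 + 0.786846)/(1 + 0.276×0.786846) = 1.06285/1.21717 = 0.8732

u ≈ 0.8732c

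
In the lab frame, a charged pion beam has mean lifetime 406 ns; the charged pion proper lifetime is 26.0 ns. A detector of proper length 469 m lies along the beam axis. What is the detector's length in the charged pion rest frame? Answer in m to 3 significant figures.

L ≈ 30.0 m

Time dilation ⇒ γ = Δt/τ₀ = 406/26.0 = 15.615
Length contraction: L = L₀/γ = 469/15.615 = 30.0 m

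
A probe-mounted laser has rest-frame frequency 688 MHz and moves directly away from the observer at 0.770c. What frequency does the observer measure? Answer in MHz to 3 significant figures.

Relativistic Doppler: f_obs = f_src √((1−β)/(1+β))
= 688 × √(0.23000/1.7700) = 688 × 0.36048 = 248 MHz

f_obs ≈ 248 MHz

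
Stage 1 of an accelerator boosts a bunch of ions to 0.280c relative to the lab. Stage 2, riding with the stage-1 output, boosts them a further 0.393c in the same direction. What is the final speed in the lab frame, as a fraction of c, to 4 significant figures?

u ≈ 0.6063c

Compose boost 2: (0.393 + 0.280)/(1 + 0.393×0.280) = 0.6730/1.11004 = 0.6063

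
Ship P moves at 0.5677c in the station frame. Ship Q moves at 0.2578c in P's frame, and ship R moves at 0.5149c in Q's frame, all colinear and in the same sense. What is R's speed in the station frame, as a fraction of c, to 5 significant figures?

Compose boost 2: (0.2578 + 0.5677)/(1 + 0.2578×0.5677) = 0.82550/1.146353 = 0.7201097
Compose boost 3: (0.5149 + 0.7201097)/(1 + 0.5149×0.7201097) = 1.235010/1.370785 = 0.90095

u ≈ 0.90095c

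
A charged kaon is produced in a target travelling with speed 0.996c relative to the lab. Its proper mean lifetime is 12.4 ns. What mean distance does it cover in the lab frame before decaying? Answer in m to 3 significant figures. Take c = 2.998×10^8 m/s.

γ = 1/√(1 − 0.996²) = 11.192
Dilated lifetime: Δt = γτ₀ = 11.192 × 12.4 ns = 138.78 ns
d = vΔt = 0.996c × 138.78 ns = 2.9860×10^8 m/s × 1.3878×10^-7 s = 41.4 m

d ≈ 41.4 m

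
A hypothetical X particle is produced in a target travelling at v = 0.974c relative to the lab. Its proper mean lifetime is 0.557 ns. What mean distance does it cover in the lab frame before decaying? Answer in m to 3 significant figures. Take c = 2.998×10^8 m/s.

γ = 1/√(1 − 0.974²) = 4.4141
Dilated lifetime: Δt = γτ₀ = 4.4141 × 0.557 ns = 2.4586 ns
d = vΔt = 0.974c × 2.4586 ns = 2.9201×10^8 m/s × 2.4586×10^-9 s = 0.718 m

d ≈ 0.718 m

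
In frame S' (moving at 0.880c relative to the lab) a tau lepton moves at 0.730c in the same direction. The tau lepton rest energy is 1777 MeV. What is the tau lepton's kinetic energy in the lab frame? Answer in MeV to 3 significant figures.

K ≈ 7210 MeV

u_lab = (0.730 + 0.880)/(1 + 0.730×0.880) = 0.980273
γ = 1/√(1 − 0.980273²) = 5.0595
K = (γ − 1)m₀c² = (5.0595 − 1) × 1777 = 4.0595 × 1777 = 7210 MeV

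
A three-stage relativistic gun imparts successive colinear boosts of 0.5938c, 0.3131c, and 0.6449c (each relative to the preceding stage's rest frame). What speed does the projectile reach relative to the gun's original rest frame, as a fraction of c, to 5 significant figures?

u ≈ 0.94405c

Compose boost 2: (0.3131 + 0.5938)/(1 + 0.3131×0.5938) = 0.90690/1.185919 = 0.7647235
Compose boost 3: (0.6449 + 0.7647235)/(1 + 0.6449×0.7647235) = 1.409624/1.493170 = 0.94405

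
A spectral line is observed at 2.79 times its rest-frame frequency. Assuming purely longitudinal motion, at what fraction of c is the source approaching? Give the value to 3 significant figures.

f_obs/f_src = √((1+β)/(1−β)) = 2.79  ⇒  (1+β)/(1−β) = 7.7841
β = |1 − D²|/(1 + D²) = |1 − 7.7841|/(1 + 7.7841) = 0.772

β ≈ 0.772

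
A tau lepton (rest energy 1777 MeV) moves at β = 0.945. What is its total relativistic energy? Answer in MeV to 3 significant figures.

E ≈ 5430 MeV

γ = 1/√(1 − 0.945²) = 3.0574
E = γm₀c² = 3.0574 × 1777 MeV = 5430 MeV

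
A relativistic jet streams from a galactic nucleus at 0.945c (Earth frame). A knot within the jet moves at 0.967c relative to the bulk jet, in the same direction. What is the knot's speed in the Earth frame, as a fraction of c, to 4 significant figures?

Relativistic velocity addition: u = (u' + v)/(1 + u'v/c²)
= (0.967 + 0.945)/(1 + 0.967×0.945) = 1.912/1.91382 = 0.9991

u ≈ 0.9991c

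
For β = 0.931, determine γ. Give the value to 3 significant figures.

γ = 1/√(1 − β²) = 1/√(1 − 0.931²) = 1/√(0.13324) = 2.74

γ ≈ 2.74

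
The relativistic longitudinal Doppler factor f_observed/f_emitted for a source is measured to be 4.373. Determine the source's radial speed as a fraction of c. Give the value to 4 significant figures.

β ≈ 0.9006

f_obs/f_src = √((1+β)/(1−β)) = 4.373  ⇒  (1+β)/(1−β) = 19.1231
β = |1 − D²|/(1 + D²) = |1 − 19.1231|/(1 + 19.1231) = 0.9006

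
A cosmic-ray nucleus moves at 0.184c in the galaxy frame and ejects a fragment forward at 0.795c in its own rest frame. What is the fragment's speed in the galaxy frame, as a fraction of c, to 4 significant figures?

u ≈ 0.8541c

Compose boost 2: (0.795 + 0.184)/(1 + 0.795×0.184) = 0.9790/1.14628 = 0.8541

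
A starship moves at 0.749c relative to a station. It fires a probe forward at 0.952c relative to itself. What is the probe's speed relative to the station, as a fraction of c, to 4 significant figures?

Relativistic velocity addition: u = (u' + v)/(1 + u'v/c²)
= (0.952 + 0.749)/(1 + 0.952×0.749) = 1.701/1.71305 = 0.9930

u ≈ 0.9930c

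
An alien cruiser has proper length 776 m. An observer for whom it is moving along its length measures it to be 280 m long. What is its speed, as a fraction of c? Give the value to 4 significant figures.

γ = L₀/L = 776/280 = 2.77143
β = √(1 − 1/γ²) = 0.9326

β ≈ 0.9326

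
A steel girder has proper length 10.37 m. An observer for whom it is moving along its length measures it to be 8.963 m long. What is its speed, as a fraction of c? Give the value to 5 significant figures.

γ = L₀/L = 10.37/8.963 = 1.156979
β = √(1 − 1/γ²) = 0.50294

β ≈ 0.50294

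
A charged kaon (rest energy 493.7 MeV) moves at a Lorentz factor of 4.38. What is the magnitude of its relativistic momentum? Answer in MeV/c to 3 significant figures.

p ≈ 2110 MeV/c

β = √(1 − 1/γ²) = √(1 − 1/4.38²) = 0.97359
p = γβm₀c = 4.38 × 0.97359 × 493.7 MeV/c = 2110 MeV/c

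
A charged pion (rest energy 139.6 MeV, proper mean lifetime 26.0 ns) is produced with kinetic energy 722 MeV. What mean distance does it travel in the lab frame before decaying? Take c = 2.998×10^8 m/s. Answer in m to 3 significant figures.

d ≈ 47.5 m

γ = 1 + K/(m₀c²) = 1 + 722/139.6 = 6.1719
β = √(1 − 1/γ²) = 0.98679
Dilated lifetime: γτ₀ = 6.1719 × 26.0 ns = 160.47 ns
d = βc·γτ₀ = 0.98679 × (2.998×10^8 m/s) × 1.6047×10^-7 s = 47.5 m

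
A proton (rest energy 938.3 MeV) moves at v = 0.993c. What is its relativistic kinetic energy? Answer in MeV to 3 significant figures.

γ = 1/√(1 − 0.993²) = 8.4664
K = (γ − 1)m₀c² = (8.4664 − 1) × 938.3 MeV = 7.4664 × 938.3 MeV = 7010 MeV

K ≈ 7010 MeV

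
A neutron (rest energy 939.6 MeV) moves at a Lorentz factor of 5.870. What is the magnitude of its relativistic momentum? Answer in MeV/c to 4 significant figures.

p ≈ 5435 MeV/c

β = √(1 − 1/γ²) = √(1 − 1/5.870²) = 0.985382
p = γβm₀c = 5.870 × 0.985382 × 939.6 MeV/c = 5435 MeV/c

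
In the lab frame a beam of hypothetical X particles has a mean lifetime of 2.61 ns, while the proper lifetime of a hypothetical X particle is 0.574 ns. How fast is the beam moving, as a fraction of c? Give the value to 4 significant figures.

β ≈ 0.9755

γ = Δt/τ₀ = 2.61/0.574 = 4.54704
β = √(1 − 1/γ²) = √(1 − 1/4.54704²) = 0.9755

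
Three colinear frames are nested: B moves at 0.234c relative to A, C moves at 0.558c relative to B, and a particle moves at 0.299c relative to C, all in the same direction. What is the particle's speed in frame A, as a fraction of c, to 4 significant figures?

u ≈ 0.8264c

Compose boost 2: (0.558 + 0.234)/(1 + 0.558×0.234) = 0.7920/1.13057 = 0.700530
Compose boost 3: (0.299 + 0.700530)/(1 + 0.299×0.700530) = 0.999530/1.20946 = 0.8264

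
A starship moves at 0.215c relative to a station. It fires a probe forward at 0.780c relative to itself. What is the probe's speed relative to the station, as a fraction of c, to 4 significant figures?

u ≈ 0.8521c

Relativistic velocity addition: u = (u' + v)/(1 + u'v/c²)
= (0.780 + 0.215)/(1 + 0.780×0.215) = 0.9950/1.16770 = 0.8521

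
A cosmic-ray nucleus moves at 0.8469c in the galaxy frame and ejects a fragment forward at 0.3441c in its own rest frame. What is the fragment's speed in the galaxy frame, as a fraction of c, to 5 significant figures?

Compose boost 2: (0.3441 + 0.8469)/(1 + 0.3441×0.8469) = 1.1910/1.291418 = 0.92224

u ≈ 0.92224c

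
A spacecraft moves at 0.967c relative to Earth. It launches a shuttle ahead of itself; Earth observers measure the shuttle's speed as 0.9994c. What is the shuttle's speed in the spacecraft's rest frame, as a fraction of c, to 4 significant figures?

Inverse velocity addition: u' = (u − v)/(1 − uv/c²)
= (0.9994 − 0.967)/(1 − 0.9994×0.967) = 0.03240/0.0335802 = 0.9649

u' ≈ 0.9649c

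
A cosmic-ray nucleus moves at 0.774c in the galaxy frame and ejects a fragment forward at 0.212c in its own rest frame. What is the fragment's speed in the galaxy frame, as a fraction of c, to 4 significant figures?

Compose boost 2: (0.212 + 0.774)/(1 + 0.212×0.774) = 0.9860/1.16409 = 0.8470

u ≈ 0.8470c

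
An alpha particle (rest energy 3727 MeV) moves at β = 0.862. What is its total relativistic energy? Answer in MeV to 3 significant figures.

E ≈ 7350 MeV

γ = 1/√(1 − 0.862²) = 1.9727
E = γm₀c² = 1.9727 × 3727 MeV = 7350 MeV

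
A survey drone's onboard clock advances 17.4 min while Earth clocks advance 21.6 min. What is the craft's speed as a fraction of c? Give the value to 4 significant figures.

β ≈ 0.5925

γ = Δt/τ₀ = 21.6/17.4 = 1.24138
β = √(1 − 1/γ²) = √(1 − 1/1.24138²) = 0.5925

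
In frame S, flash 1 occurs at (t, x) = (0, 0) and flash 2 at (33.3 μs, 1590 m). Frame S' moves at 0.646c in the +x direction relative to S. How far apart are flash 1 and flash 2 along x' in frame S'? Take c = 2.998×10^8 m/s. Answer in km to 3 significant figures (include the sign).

Δx' ≈ -6.37 km

γ = 1/√(1 − 0.646²) = 1.3100
Δx' = γ(Δx − vΔt) = 1.3100 × (1590 m − 0.646×(2.998×10^8 m/s)×33.3×10^-6 s)
= 1.3100 × (-4859.2 m) = -6.37 km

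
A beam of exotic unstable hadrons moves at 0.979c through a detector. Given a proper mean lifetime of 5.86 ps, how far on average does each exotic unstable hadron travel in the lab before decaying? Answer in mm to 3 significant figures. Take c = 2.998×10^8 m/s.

d ≈ 8.44 mm

γ = 1/√(1 − 0.979²) = 4.9053
Dilated lifetime: Δt = γτ₀ = 4.9053 × 5.86 ps = 28.745 ps
d = vΔt = 0.979c × 28.745 ps = 2.9350×10^8 m/s × 2.8745×10^-11 s = 8.44 mm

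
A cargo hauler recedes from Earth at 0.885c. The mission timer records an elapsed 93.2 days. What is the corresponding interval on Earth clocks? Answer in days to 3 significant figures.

γ = 1/√(1 − 0.885²) = 2.1478
Time dilation: Δt = γτ₀ = 2.1478 × 93.2 days = 200 days

Δt ≈ 200 days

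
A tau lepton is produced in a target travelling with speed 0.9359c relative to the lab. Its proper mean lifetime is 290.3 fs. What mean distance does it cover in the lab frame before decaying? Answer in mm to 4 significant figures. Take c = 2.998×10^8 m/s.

γ = 1/√(1 − 0.9359²) = 2.83877
Dilated lifetime: Δt = γτ₀ = 2.83877 × 290.3 fs = 824.094 fs
d = vΔt = 0.9359c × 824.094 fs = 2.80583×10^8 m/s × 8.24094×10^-13 s = 0.2312 mm

d ≈ 0.2312 mm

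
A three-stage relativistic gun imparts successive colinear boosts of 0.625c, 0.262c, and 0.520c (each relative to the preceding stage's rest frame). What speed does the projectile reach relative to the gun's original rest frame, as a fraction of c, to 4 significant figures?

u ≈ 0.9183c

Compose boost 2: (0.262 + 0.625)/(1 + 0.262×0.625) = 0.8870/1.16375 = 0.762191
Compose boost 3: (0.520 + 0.762191)/(1 + 0.520×0.762191) = 1.28219/1.39634 = 0.9183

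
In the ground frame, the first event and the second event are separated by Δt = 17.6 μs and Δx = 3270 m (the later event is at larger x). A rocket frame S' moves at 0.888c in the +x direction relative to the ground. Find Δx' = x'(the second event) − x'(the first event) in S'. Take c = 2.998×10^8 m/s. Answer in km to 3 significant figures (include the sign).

Δx' ≈ -3.08 km

γ = 1/√(1 − 0.888²) = 2.1747
Δx' = γ(Δx − vΔt) = 2.1747 × (3270 m − 0.888×(2.998×10^8 m/s)×17.6×10^-6 s)
= 2.1747 × (-1415.5 m) = -3.08 km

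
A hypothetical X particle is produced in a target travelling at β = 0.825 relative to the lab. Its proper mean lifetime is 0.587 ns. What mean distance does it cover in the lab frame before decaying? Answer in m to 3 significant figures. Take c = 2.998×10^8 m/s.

d ≈ 0.257 m

γ = 1/√(1 − 0.825²) = 1.7695
Dilated lifetime: Δt = γτ₀ = 1.7695 × 0.587 ns = 1.0387 ns
d = vΔt = 0.825c × 1.0387 ns = 2.4734×10^8 m/s × 1.0387×10^-9 s = 0.257 m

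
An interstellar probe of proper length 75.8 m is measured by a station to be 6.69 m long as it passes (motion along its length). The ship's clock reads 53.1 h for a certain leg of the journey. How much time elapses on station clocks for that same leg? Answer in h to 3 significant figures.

Length contraction ⇒ γ = L₀/L = 75.8/6.69 = 11.330
Time dilation: Δt = γτ₀ = 11.330 × 53.1 h = 602 h

Δt ≈ 602 h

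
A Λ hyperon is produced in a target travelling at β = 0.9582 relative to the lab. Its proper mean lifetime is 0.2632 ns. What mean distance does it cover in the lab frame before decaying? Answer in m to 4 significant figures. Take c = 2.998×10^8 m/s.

γ = 1/√(1 − 0.9582²) = 3.49529
Dilated lifetime: Δt = γτ₀ = 3.49529 × 0.2632 ns = 0.919961 ns
d = vΔt = 0.9582c × 0.919961 ns = 2.87268×10^8 m/s × 9.19961×10^-10 s = 0.2643 m

d ≈ 0.2643 m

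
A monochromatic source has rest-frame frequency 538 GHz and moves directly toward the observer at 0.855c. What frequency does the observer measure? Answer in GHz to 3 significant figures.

Relativistic Doppler: f_obs = f_src √((1+β)/(1−β))
= 538 × √(1.8550/0.14500) = 538 × 3.5767 = 1920 GHz

f_obs ≈ 1920 GHz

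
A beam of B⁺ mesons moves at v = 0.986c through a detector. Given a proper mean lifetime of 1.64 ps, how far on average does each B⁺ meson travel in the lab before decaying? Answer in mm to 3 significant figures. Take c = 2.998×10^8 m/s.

γ = 1/√(1 − 0.986²) = 5.9972
Dilated lifetime: Δt = γτ₀ = 5.9972 × 1.64 ps = 9.8354 ps
d = vΔt = 0.986c × 9.8354 ps = 2.9560×10^8 m/s × 9.8354×10^-12 s = 2.91 mm

d ≈ 2.91 mm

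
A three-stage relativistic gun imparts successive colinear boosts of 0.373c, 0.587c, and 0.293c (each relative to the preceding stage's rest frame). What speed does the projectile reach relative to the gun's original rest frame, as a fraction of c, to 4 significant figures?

Compose boost 2: (0.587 + 0.373)/(1 + 0.587×0.373) = 0.9600/1.21895 = 0.787562
Compose boost 3: (0.293 + 0.787562)/(1 + 0.293×0.787562) = 1.08056/1.23076 = 0.8780

u ≈ 0.8780c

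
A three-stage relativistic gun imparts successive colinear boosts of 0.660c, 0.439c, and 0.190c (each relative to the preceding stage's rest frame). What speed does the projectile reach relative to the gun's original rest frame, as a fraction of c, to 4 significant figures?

u ≈ 0.8969c

Compose boost 2: (0.439 + 0.660)/(1 + 0.439×0.660) = 1.099/1.28974 = 0.852110
Compose boost 3: (0.190 + 0.852110)/(1 + 0.190×0.852110) = 1.04211/1.16190 = 0.8969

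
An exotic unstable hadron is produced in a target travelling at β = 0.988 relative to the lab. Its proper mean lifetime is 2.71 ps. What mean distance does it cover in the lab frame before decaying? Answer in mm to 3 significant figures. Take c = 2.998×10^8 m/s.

d ≈ 5.20 mm

γ = 1/√(1 − 0.988²) = 6.4744
Dilated lifetime: Δt = γτ₀ = 6.4744 × 2.71 ps = 17.546 ps
d = vΔt = 0.988c × 17.546 ps = 2.9620×10^8 m/s × 1.7546×10^-11 s = 5.20 mm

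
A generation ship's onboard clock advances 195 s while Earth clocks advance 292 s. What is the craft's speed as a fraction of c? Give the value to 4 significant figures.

β ≈ 0.7443

γ = Δt/τ₀ = 292/195 = 1.49744
β = √(1 − 1/γ²) = √(1 − 1/1.49744²) = 0.7443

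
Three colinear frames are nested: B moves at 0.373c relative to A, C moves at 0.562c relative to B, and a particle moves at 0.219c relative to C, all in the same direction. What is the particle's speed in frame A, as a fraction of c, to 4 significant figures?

Compose boost 2: (0.562 + 0.373)/(1 + 0.562×0.373) = 0.9350/1.20963 = 0.772966
Compose boost 3: (0.219 + 0.772966)/(1 + 0.219×0.772966) = 0.991966/1.16928 = 0.8484

u ≈ 0.8484c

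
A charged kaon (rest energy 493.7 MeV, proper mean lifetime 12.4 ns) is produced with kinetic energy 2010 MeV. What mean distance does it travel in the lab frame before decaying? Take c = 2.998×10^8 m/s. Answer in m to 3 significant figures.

d ≈ 18.5 m

γ = 1 + K/(m₀c²) = 1 + 2010/493.7 = 5.0713
β = √(1 − 1/γ²) = 0.98037
Dilated lifetime: γτ₀ = 5.0713 × 12.4 ns = 62.884 ns
d = βc·γτ₀ = 0.98037 × (2.998×10^8 m/s) × 6.2884×10^-8 s = 18.5 m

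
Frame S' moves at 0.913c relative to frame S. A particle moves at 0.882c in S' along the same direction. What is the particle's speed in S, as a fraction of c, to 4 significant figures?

u ≈ 0.9943c

Relativistic velocity addition: u = (u' + v)/(1 + u'v/c²)
= (0.882 + 0.913)/(1 + 0.882×0.913) = 1.795/1.80527 = 0.9943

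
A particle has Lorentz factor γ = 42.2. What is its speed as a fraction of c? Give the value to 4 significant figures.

β = √(1 − 1/γ²) = √(1 − 1/42.2²) = √(0.999438) = 0.9997

β ≈ 0.9997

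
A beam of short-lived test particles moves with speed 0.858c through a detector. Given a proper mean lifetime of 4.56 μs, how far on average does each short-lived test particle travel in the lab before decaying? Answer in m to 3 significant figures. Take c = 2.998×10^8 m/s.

d ≈ 2280 m

γ = 1/√(1 − 0.858²) = 1.9469
Dilated lifetime: Δt = γτ₀ = 1.9469 × 4.56 μs = 8.8776 μs
d = vΔt = 0.858c × 8.8776 μs = 2.5723×10^8 m/s × 8.8776×10^-6 s = 2280 m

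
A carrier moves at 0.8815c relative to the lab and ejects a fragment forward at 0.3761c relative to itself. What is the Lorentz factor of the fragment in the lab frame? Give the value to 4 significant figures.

γ ≈ 3.043

u_lab = (0.3761 + 0.8815)/(1 + 0.3761×0.8815) = 1.2576/1.331532 = 0.9444759
γ = 1/√(1 − 0.9444759²) = 3.043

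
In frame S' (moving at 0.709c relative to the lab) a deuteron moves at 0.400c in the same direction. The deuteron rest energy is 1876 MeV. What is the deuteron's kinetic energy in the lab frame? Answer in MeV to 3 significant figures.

u_lab = (0.400 + 0.709)/(1 + 0.400×0.709) = 0.863976
γ = 1/√(1 − 0.863976²) = 1.9860
K = (γ − 1)m₀c² = (1.9860 − 1) × 1876 = 0.98597 × 1876 = 1850 MeV

K ≈ 1850 MeV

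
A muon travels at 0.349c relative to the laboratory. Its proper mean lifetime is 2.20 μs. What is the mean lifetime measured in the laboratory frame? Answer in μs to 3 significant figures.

γ = 1/√(1 − 0.349²) = 1.0671
Time dilation: Δt = γτ₀ = 1.0671 × 2.20 μs = 2.35 μs

Δt ≈ 2.35 μs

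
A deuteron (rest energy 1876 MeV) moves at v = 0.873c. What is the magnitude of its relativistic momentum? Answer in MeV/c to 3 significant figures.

p ≈ 3360 MeV/c

γ = 1/√(1 − 0.873²) = 2.0504
p = γβm₀c = 2.0504 × 0.873 × 1876 MeV/c = 3360 MeV/c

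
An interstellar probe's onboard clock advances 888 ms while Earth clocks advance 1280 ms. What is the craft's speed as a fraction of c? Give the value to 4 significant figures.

γ = Δt/τ₀ = 1280/888 = 1.44144
β = √(1 − 1/γ²) = √(1 − 1/1.44144²) = 0.7202

β ≈ 0.7202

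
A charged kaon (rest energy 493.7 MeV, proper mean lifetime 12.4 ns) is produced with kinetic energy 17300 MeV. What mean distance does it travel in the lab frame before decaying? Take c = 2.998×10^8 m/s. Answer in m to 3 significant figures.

d ≈ 134 m

γ = 1 + K/(m₀c²) = 1 + 17300/493.7 = 36.042
β = √(1 − 1/γ²) = 0.99962
Dilated lifetime: γτ₀ = 36.042 × 12.4 ns = 446.91 ns
d = βc·γτ₀ = 0.99962 × (2.998×10^8 m/s) × 4.4691×10^-7 s = 134 m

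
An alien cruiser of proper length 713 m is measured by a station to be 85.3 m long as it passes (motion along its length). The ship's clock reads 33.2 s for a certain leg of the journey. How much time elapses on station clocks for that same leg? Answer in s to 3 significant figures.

Δt ≈ 278 s

Length contraction ⇒ γ = L₀/L = 713/85.3 = 8.3587
Time dilation: Δt = γτ₀ = 8.3587 × 33.2 s = 278 s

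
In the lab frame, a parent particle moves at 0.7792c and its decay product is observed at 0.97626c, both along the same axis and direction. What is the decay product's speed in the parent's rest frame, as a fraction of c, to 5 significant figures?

Inverse velocity addition: u' = (u − v)/(1 − uv/c²)
= (0.97626 − 0.7792)/(1 − 0.97626×0.7792) = 0.19706/0.2392982 = 0.82349

u' ≈ 0.82349c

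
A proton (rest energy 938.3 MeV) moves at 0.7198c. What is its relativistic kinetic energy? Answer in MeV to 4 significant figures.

γ = 1/√(1 − 0.7198²) = 1.44055
K = (γ − 1)m₀c² = (1.44055 − 1) × 938.3 MeV = 0.440545 × 938.3 MeV = 413.4 MeV

K ≈ 413.4 MeV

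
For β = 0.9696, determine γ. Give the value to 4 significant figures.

γ ≈ 4.087

γ = 1/√(1 − β²) = 1/√(1 − 0.9696²) = 1/√(0.0598758) = 4.087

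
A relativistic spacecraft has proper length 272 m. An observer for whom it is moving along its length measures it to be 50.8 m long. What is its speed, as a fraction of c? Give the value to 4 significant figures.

γ = L₀/L = 272/50.8 = 5.35433
β = √(1 − 1/γ²) = 0.9824

β ≈ 0.9824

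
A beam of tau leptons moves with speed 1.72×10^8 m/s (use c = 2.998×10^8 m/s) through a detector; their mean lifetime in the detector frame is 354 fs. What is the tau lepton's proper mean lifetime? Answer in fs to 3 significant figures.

τ₀ ≈ 290 fs

β = v/c = 1.72×10^8 / 2.998×10^8 = 0.57372
γ = 1/√(1 − 0.57372²) = 1.2209
Proper time: τ₀ = Δt/γ = 354/1.2209 = 290 fs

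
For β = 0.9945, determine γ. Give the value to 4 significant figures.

γ ≈ 9.548

γ = 1/√(1 − β²) = 1/√(1 − 0.9945²) = 1/√(0.0109697) = 9.548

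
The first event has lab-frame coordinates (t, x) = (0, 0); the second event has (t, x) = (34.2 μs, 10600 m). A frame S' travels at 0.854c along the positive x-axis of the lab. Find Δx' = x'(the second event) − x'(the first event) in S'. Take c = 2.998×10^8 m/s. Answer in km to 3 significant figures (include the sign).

γ = 1/√(1 − 0.854²) = 1.9221
Δx' = γ(Δx − vΔt) = 1.9221 × (10600 m − 0.854×(2.998×10^8 m/s)×34.2×10^-6 s)
= 1.9221 × (1843.8 m) = 3.54 km

Δx' ≈ 3.54 km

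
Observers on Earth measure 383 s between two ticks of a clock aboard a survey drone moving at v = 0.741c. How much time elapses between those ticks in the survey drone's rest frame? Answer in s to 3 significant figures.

τ₀ ≈ 257 s

γ = 1/√(1 − 0.741²) = 1.4892
Proper time: τ₀ = Δt/γ = 383/1.4892 = 257 s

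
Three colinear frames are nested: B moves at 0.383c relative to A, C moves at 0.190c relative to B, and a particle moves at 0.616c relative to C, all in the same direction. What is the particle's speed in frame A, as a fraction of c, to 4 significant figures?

Compose boost 2: (0.190 + 0.383)/(1 + 0.190×0.383) = 0.5730/1.07277 = 0.534131
Compose boost 3: (0.616 + 0.534131)/(1 + 0.616×0.534131) = 1.15013/1.32902 = 0.8654

u ≈ 0.8654c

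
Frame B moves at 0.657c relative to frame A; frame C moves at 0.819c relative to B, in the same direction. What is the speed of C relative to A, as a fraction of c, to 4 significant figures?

Compose boost 2: (0.819 + 0.657)/(1 + 0.819×0.657) = 1.476/1.53808 = 0.9596

u ≈ 0.9596c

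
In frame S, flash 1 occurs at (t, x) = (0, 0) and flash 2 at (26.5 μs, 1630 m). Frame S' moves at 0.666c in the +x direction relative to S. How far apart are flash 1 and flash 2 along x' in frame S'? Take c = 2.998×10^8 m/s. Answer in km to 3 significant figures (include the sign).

γ = 1/√(1 − 0.666²) = 1.3406
Δx' = γ(Δx − vΔt) = 1.3406 × (1630 m − 0.666×(2.998×10^8 m/s)×26.5×10^-6 s)
= 1.3406 × (-3661.2 m) = -4.91 km

Δx' ≈ -4.91 km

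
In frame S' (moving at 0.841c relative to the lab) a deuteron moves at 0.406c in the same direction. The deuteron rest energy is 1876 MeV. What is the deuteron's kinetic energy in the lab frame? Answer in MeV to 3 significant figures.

u_lab = (0.406 + 0.841)/(1 + 0.406×0.841) = 0.929594
γ = 1/√(1 − 0.929594²) = 2.7131
K = (γ − 1)m₀c² = (2.7131 − 1) × 1876 = 1.7131 × 1876 = 3210 MeV

K ≈ 3210 MeV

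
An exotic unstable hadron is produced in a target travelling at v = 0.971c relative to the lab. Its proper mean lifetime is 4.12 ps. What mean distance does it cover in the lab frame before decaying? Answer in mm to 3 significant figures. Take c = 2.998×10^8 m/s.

d ≈ 5.02 mm

γ = 1/√(1 − 0.971²) = 4.1827
Dilated lifetime: Δt = γτ₀ = 4.1827 × 4.12 ps = 17.233 ps
d = vΔt = 0.971c × 17.233 ps = 2.9111×10^8 m/s × 1.7233×10^-11 s = 5.02 mm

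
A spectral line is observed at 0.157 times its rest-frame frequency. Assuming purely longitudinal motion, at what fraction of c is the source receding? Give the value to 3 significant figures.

f_obs/f_src = √((1−β)/(1+β)) = 0.157  ⇒  (1−β)/(1+β) = 0.024649
β = |1 − D²|/(1 + D²) = |1 − 0.024649|/(1 + 0.024649) = 0.952

β ≈ 0.952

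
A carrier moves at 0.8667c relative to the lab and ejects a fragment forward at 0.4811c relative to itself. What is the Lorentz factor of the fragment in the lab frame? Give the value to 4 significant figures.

u_lab = (0.4811 + 0.8667)/(1 + 0.4811×0.8667) = 1.3478/1.416969 = 0.9511850
γ = 1/√(1 − 0.9511850²) = 3.240

γ ≈ 3.240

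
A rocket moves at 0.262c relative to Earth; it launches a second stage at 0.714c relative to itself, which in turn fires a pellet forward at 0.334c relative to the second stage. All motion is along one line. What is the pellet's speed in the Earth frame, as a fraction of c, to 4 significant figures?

Compose boost 2: (0.714 + 0.262)/(1 + 0.714×0.262) = 0.9760/1.18707 = 0.822194
Compose boost 3: (0.334 + 0.822194)/(1 + 0.334×0.822194) = 1.15619/1.27461 = 0.9071

u ≈ 0.9071c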